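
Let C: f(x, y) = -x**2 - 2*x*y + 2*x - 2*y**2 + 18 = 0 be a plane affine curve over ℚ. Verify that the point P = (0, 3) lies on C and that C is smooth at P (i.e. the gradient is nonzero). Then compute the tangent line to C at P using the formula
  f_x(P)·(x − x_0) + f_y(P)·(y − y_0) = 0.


Tangent line at P: -4*x - 12*y + 36 = 0.

Step 1: f(0, 3) = 0, so P lies on C.
Step 2: partial derivatives
  f_x(x, y) = -2*x - 2*y + 2, f_y(x, y) = -2*x - 4*y.
  f_x(P) = -4, f_y(P) = -12 (gradient nonzero, so P is smooth).
Step 3: tangent line at P: -4·(x − 0) + -12·(y − 3) = 0.
Expanding: -4*x - 12*y + 36 = 0.


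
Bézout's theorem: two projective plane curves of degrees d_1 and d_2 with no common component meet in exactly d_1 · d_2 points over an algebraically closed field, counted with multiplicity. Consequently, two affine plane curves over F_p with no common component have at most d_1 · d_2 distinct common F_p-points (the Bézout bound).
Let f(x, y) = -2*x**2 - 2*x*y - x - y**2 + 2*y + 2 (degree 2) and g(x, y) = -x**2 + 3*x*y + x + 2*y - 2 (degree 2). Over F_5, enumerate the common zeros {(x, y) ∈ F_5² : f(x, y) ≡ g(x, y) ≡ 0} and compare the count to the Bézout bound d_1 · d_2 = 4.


Common zeros: {(3, 3)}; count = 1; Bézout bound = 4.

deg(f) = 2, deg(g) = 2, so Bézout bound = 4.
Scan x ∈ F_5. For each x, list the y ∈ F_5 with f(x, y) ≡ 0 and those with g(x, y) ≡ 0 (mod 5); the common zeros in that column are the intersection.
  x = 0: f ≡ 0 at y ∈ ∅; g ≡ 0 at y ∈ {1}; common: ∅.
  x = 1: f ≡ 0 at y ∈ {2, 3}; g ≡ 0 at y ∈ ∅; common: ∅.
  x = 2: f ≡ 0 at y ∈ ∅; g ≡ 0 at y ∈ {3}; common: ∅.
  x = 3: f ≡ 0 at y ∈ {3}; g ≡ 0 at y ∈ {3}; common: {3}.
  x = 4: f ≡ 0 at y ∈ {2}; g ≡ 0 at y ∈ {1}; common: ∅.
Collecting: common zeros = {(3, 3)}, so the count is 1.
Comparison with the Bézout bound: 1 ≤ 4 = deg(f)·deg(g), as expected for curves with no common component (the affine F_5-count falls short of the bound because intersections may lie at infinity, over extension fields, or carry multiplicity).


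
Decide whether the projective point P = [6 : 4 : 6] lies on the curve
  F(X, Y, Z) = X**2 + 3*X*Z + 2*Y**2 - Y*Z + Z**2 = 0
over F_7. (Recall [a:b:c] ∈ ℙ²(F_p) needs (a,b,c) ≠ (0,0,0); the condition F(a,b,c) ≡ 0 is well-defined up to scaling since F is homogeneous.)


F(6,4,6) ≡ 6 (mod 7); P is NOT on the curve.

Evaluate F(6, 4, 6) term-by-term (mod 7).
  X**2 ↦ 1·36·1·1 = 36
  3*X*Z ↦ 3·6·1·6 = 108
  2*Y**2 ↦ 2·1·16·1 = 32
  -Y*Z ↦ -1·1·4·6 = -24
  Z**2 ↦ 1·1·1·36 = 36
Sum: F(6, 4, 6) = (36) + (108) + (32) + (-24) + (36) = 188.
Reducing mod 7: 188 ≡ 6 (mod 7).
Since F(a, b, c) ≡ 6 ≠ 0 (mod 7), P does NOT lie on the curve.


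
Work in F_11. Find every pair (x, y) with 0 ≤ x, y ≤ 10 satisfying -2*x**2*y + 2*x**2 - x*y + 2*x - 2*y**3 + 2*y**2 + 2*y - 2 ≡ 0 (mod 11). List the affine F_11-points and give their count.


Affine F_11-points: {(0, 1), (0, 10), (1, 8), (2, 10), (3, 0), (5, 5), (7, 0), (7, 5), (7, 7), (8, 8), (9, 4), (10, 7)}; count = 12.

For each of the 121 pairs (x, y) ∈ F_11², evaluate f(x, y) mod 11. Record the zeros.
  x = 0: [0↦9, 1↦0, 2↦5, 3↦1, 4↦9, 5↦6, 6↦2, 7↦7, 8↦9, 9↦7, 10↦0]  zeros at y ∈ {1, 10}
  x = 1: [0↦2, 1↦1, 2↦3, 3↦7, 4↦1, 5↦6, 6↦10, 7↦1, 8↦0, 9↦6, 10↦7]  zeros at y ∈ {8}
  x = 2: [0↦10, 1↦2, 2↦8, 3↦5, 4↦3, 5↦1, 6↦9, 7↦4, 8↦7, 9↦6, 10↦0]  zeros at y ∈ {10}
  x = 3: [0↦0, 1↦3, 2↦9, 3↦6, 4↦4, 5↦2, 6↦10, 7↦5, 8↦8, 9↦7, 10↦1]  zeros at y ∈ {0}
  x = 4: [0↦5, 1↦4, 2↦6, 3↦10, 4↦4, 5↦9, 6↦2, 7↦4, 8↦3, 9↦9, 10↦10]  zeros at y ∈ ∅
  x = 5: [0↦3, 1↦5, 2↦10, 3↦6, 4↦3, 5↦0, 6↦7, 7↦1, 8↦3, 9↦1, 10↦5]  zeros at y ∈ {5}
  x = 6: [0↦5, 1↦6, 2↦10, 3↦5, 4↦1, 5↦8, 6↦3, 7↦7, 8↦8, 9↦5, 10↦8]  zeros at y ∈ ∅
  x = 7: [0↦0, 1↦7, 2↦6, 3↦7, 4↦9, 5↦0, 6↦1, 7↦0, 8↦7, 9↦10, 10↦8]  zeros at y ∈ {0, 5, 7}
  x = 8: [0↦10, 1↦8, 2↦9, 3↦1, 4↦5, 5↦9, 6↦1, 7↦2, 8↦0, 9↦5, 10↦5]  zeros at y ∈ {8}
  x = 9: [0↦2, 1↦9, 2↦8, 3↦9, 4↦0, 5↦2, 6↦3, 7↦2, 8↦9, 9↦1, 10↦10]  zeros at y ∈ {4}
  x = 10: [0↦9, 1↦10, 2↦3, 3↦9, 4↦5, 5↦1, 6↦7, 7↦0, 8↦1, 9↦9, 10↦1]  zeros at y ∈ {7}
Collecting zeros: affine points = {(0, 1), (0, 10), (1, 8), (2, 10), (3, 0), (5, 5), (7, 0), (7, 5), (7, 7), (8, 8), (9, 4), (10, 7)}.
Total count |C(F_11)_aff| = 12.


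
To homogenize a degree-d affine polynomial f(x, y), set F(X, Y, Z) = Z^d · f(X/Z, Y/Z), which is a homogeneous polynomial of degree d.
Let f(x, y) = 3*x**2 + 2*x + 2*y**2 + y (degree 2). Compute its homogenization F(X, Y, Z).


F(X, Y, Z) = 3*X**2 + 2*X*Z + 2*Y**2 + Y*Z

deg(f) = 2.
Substitute x = X/Z, y = Y/Z into f, then multiply by Z^2.
  monomial 3·x^2·y^0 ↦ 3·X^2·Y^0·Z^0.
  monomial 2·x^1·y^0 ↦ 2·X^1·Y^0·Z^1.
  monomial 2·x^0·y^2 ↦ 2·X^0·Y^2·Z^0.
  monomial 1·x^0·y^1 ↦ 1·X^0·Y^1·Z^1.
Collecting: F(X, Y, Z) = 3*X**2 + 2*X*Z + 2*Y**2 + Y*Z.


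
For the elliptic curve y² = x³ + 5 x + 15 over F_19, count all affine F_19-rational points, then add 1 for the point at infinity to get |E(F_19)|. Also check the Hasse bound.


Affine points = {(3, 0), (4, 2), (4, 17), (8, 4), (8, 15), (10, 1), (10, 18), (12, 6), (12, 13), (13, 4), (13, 15), (14, 6), (14, 13), (15, 8), (15, 11), (16, 7), (16, 12), (17, 4), (17, 15), (18, 3), (18, 16)}; affine count = 21; |E(F_19)| = 22.

Discriminant check: Δ ∝ 4a³ + 27b² = 4·5³ + 27·15² = 4·125 + 27·225 ≡ 1 (mod 19). Nonzero ⇒ E is nonsingular.
For each x ∈ F_19, compute rhs = x³ + 5·x + 15 mod 19, then count y ∈ F_19 with y² ≡ rhs.
  x = 0: rhs = 15, matching y values: none (0 points).
  x = 1: rhs = 2, matching y values: none (0 points).
  x = 2: rhs = 14, matching y values: none (0 points).
  x = 3: rhs = 0, matching y values: 0 (1 points).
  x = 4: rhs = 4, matching y values: 2, 17 (2 points).
  x = 5: rhs = 13, matching y values: none (0 points).
  x = 6: rhs = 14, matching y values: none (0 points).
  x = 7: rhs = 13, matching y values: none (0 points).
  x = 8: rhs = 16, matching y values: 4, 15 (2 points).
  x = 9: rhs = 10, matching y values: none (0 points).
  x = 10: rhs = 1, matching y values: 1, 18 (2 points).
  x = 11: rhs = 14, matching y values: none (0 points).
  x = 12: rhs = 17, matching y values: 6, 13 (2 points).
  x = 13: rhs = 16, matching y values: 4, 15 (2 points).
  x = 14: rhs = 17, matching y values: 6, 13 (2 points).
  x = 15: rhs = 7, matching y values: 8, 11 (2 points).
  x = 16: rhs = 11, matching y values: 7, 12 (2 points).
  x = 17: rhs = 16, matching y values: 4, 15 (2 points).
  x = 18: rhs = 9, matching y values: 3, 16 (2 points).
Total affine count: 21.
Full point count |E(F_19)| = 21 + 1 = 22.
Hasse bound: |22 − (19+1)| = |2| = 2 ≤ 2√19 ≈ 8.7178 ✓.


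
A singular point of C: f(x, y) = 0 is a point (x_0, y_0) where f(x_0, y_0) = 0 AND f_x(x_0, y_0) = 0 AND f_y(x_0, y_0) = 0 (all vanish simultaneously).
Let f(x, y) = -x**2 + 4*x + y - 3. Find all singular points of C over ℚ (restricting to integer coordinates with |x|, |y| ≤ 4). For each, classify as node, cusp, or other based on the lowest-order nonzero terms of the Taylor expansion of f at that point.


No singular points in the scanned grid; C is smooth there.

Compute partial derivatives:
  f_x = 4 - 2*x.
  f_y = 1.
f_y = 1 is a nonzero constant, so f_y never vanishes: no point (x, y) can satisfy f = f_x = f_y = 0. In particular no (x, y) ∈ {−4, ..., 4}² is singular; the curve is smooth.


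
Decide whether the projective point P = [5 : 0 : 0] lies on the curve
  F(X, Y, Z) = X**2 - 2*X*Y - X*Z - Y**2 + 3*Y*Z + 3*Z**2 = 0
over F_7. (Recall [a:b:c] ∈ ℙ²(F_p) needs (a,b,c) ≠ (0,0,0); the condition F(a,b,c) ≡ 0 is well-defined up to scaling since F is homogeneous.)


F(5,0,0) ≡ 4 (mod 7); P is NOT on the curve.

Evaluate F(5, 0, 0) term-by-term (mod 7).
  X**2 ↦ 1·25·1·1 = 25
  -2*X*Y ↦ -2·5·0·1 = 0
  -X*Z ↦ -1·5·1·0 = 0
  -Y**2 ↦ -1·1·0·1 = 0
  3*Y*Z ↦ 3·1·0·0 = 0
  3*Z**2 ↦ 3·1·1·0 = 0
Sum: F(5, 0, 0) = (25) + (0) + (0) + (0) + (0) + (0) = 25.
Reducing mod 7: 25 ≡ 4 (mod 7).
Since F(a, b, c) ≡ 4 ≠ 0 (mod 7), P does NOT lie on the curve.


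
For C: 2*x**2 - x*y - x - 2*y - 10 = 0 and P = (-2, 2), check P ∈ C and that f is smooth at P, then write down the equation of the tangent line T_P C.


Tangent line at P: -11*x - 22 = 0.

Step 1: f(-2, 2) = 0, so P lies on C.
Step 2: partial derivatives
  f_x(x, y) = 4*x - y - 1, f_y(x, y) = -x - 2.
  f_x(P) = -11, f_y(P) = 0 (gradient nonzero, so P is smooth).
Step 3: tangent line at P: -11·(x − -2) + 0·(y − 2) = 0.
Expanding: -11*x - 22 = 0.


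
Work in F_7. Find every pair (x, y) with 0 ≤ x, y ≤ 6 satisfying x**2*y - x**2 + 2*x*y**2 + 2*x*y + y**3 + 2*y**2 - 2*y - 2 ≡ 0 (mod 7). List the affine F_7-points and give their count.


Affine F_7-points: {(1, 3), (2, 1), (2, 6), (4, 4), (5, 6), (6, 4)}; count = 6.

For each of the 49 pairs (x, y) ∈ F_7², evaluate f(x, y) mod 7. Record the zeros.
  x = 0: [0↦5, 1↦6, 2↦3, 3↦2, 4↦2, 5↦2, 6↦1]  zeros at y ∈ ∅
  x = 1: [0↦4, 1↦3, 2↦2, 3↦0, 4↦3, 5↦3, 6↦6]  zeros at y ∈ {3}
  x = 2: [0↦1, 1↦0, 2↦3, 3↦2, 4↦3, 5↦5, 6↦0]  zeros at y ∈ {1, 6}
  x = 3: [0↦3, 1↦4, 2↦6, 3↦1, 4↦2, 5↦1, 6↦4]  zeros at y ∈ ∅
  x = 4: [0↦3, 1↦1, 2↦4, 3↦4, 4↦0, 5↦5, 6↦4]  zeros at y ∈ {4}
  x = 5: [0↦1, 1↦5, 2↦4, 3↦4, 4↦4, 5↦3, 6↦0]  zeros at y ∈ {6}
  x = 6: [0↦4, 1↦2, 2↦6, 3↦1, 4↦0, 5↦2, 6↦6]  zeros at y ∈ {4}
Collecting zeros: affine points = {(1, 3), (2, 1), (2, 6), (4, 4), (5, 6), (6, 4)}.
Total count |C(F_7)_aff| = 6.


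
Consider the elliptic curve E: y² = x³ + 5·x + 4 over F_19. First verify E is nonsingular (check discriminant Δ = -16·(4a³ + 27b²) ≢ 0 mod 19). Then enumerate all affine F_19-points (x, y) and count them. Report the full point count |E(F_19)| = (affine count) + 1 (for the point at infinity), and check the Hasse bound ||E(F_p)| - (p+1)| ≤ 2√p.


Affine points = {(0, 2), (0, 17), (8, 9), (8, 10), (10, 3), (10, 16), (12, 5), (12, 14), (13, 9), (13, 10), (14, 5), (14, 14), (16, 0), (17, 9), (17, 10), (18, 6), (18, 13)}; affine count = 17; |E(F_19)| = 18.

Discriminant check: Δ ∝ 4a³ + 27b² = 4·5³ + 27·4² = 4·125 + 27·16 ≡ 1 (mod 19). Nonzero ⇒ E is nonsingular.
For each x ∈ F_19, compute rhs = x³ + 5·x + 4 mod 19, then count y ∈ F_19 with y² ≡ rhs.
  x = 0: rhs = 4, matching y values: 2, 17 (2 points).
  x = 1: rhs = 10, matching y values: none (0 points).
  x = 2: rhs = 3, matching y values: none (0 points).
  x = 3: rhs = 8, matching y values: none (0 points).
  x = 4: rhs = 12, matching y values: none (0 points).
  x = 5: rhs = 2, matching y values: none (0 points).
  x = 6: rhs = 3, matching y values: none (0 points).
  x = 7: rhs = 2, matching y values: none (0 points).
  x = 8: rhs = 5, matching y values: 9, 10 (2 points).
  x = 9: rhs = 18, matching y values: none (0 points).
  x = 10: rhs = 9, matching y values: 3, 16 (2 points).
  x = 11: rhs = 3, matching y values: none (0 points).
  x = 12: rhs = 6, matching y values: 5, 14 (2 points).
  x = 13: rhs = 5, matching y values: 9, 10 (2 points).
  x = 14: rhs = 6, matching y values: 5, 14 (2 points).
  x = 15: rhs = 15, matching y values: none (0 points).
  x = 16: rhs = 0, matching y values: 0 (1 points).
  x = 17: rhs = 5, matching y values: 9, 10 (2 points).
  x = 18: rhs = 17, matching y values: 6, 13 (2 points).
Total affine count: 17.
Full point count |E(F_19)| = 17 + 1 = 18.
Hasse bound: |18 − (19+1)| = |-2| = 2 ≤ 2√19 ≈ 8.7178 ✓.


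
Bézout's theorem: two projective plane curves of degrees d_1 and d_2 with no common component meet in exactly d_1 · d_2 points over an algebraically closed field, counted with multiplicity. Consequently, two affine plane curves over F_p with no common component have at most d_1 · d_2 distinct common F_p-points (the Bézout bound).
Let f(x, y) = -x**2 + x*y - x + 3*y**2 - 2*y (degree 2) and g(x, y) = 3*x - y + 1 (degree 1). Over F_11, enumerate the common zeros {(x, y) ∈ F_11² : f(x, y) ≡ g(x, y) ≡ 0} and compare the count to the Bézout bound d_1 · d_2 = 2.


Common zeros: ∅; count = 0; Bézout bound = 2.

deg(f) = 2, deg(g) = 1, so Bézout bound = 2.
Scan x ∈ F_11. For each x, list the y ∈ F_11 with f(x, y) ≡ 0 and those with g(x, y) ≡ 0 (mod 11); the common zeros in that column are the intersection.
  x = 0: f ≡ 0 at y ∈ {0, 8}; g ≡ 0 at y ∈ {1}; common: ∅.
  x = 1: f ≡ 0 at y ∈ {1, 3}; g ≡ 0 at y ∈ {4}; common: ∅.
  x = 2: f ≡ 0 at y ∈ ∅; g ≡ 0 at y ∈ {7}; common: ∅.
  x = 3: f ≡ 0 at y ∈ ∅; g ≡ 0 at y ∈ {10}; common: ∅.
  x = 4: f ≡ 0 at y ∈ ∅; g ≡ 0 at y ∈ {2}; common: ∅.
  x = 5: f ≡ 0 at y ∈ ∅; g ≡ 0 at y ∈ {5}; common: ∅.
  x = 6: f ≡ 0 at y ∈ {2, 4}; g ≡ 0 at y ∈ {8}; common: ∅.
  x = 7: f ≡ 0 at y ∈ {5, 8}; g ≡ 0 at y ∈ {0}; common: ∅.
  x = 8: f ≡ 0 at y ∈ {4, 5}; g ≡ 0 at y ∈ {3}; common: ∅.
  x = 9: f ≡ 0 at y ∈ ∅; g ≡ 0 at y ∈ {6}; common: ∅.
  x = 10: f ≡ 0 at y ∈ {0, 1}; g ≡ 0 at y ∈ {9}; common: ∅.
Collecting: common zeros = ∅, so the count is 0.
Comparison with the Bézout bound: 0 ≤ 2 = deg(f)·deg(g), as expected for curves with no common component (the affine F_11-count falls short of the bound because intersections may lie at infinity, over extension fields, or carry multiplicity).


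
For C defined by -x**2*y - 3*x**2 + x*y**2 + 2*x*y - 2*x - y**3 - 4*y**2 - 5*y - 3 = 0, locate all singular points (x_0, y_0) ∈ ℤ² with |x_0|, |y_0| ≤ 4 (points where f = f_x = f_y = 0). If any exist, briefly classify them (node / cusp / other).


Singular points: {(-1, -2)}; classification: node.

Compute partial derivatives:
  f_x = -2*x*y - 6*x + y**2 + 2*y - 2.
  f_y = -x**2 + 2*x*y + 2*x - 3*y**2 - 8*y - 5.
Scan x_0 ∈ {−4, ..., 4}. For each x_0, f_y(x_0, y) is a polynomial in y; find its integer roots y ∈ {−4, ..., 4}, then test f_x and f at those candidates.
  x = -4: f_y(-4, y) = -3*y**2 - 16*y - 29; no integer root y with |y| ≤ 4.
  x = -3: f_y(-3, y) = -3*y**2 - 14*y - 20; no integer root y with |y| ≤ 4.
  x = -2: f_y(-2, y) = -3*y**2 - 12*y - 13; no integer root y with |y| ≤ 4.
  x = -1: f_y(-1, y) = -3*y**2 - 10*y - 8; vanishes at y ∈ {-2}. (-1, -2): f_x = 0, f = 0 — SINGULAR.
  x = 0: f_y(0, y) = -3*y**2 - 8*y - 5; vanishes at y ∈ {-1}. (0, -1): f_x = -3 ≠ 0.
  x = 1: f_y(1, y) = -3*y**2 - 6*y - 4; no integer root y with |y| ≤ 4.
  x = 2: f_y(2, y) = -3*y**2 - 4*y - 5; no integer root y with |y| ≤ 4.
  x = 3: f_y(3, y) = -3*y**2 - 2*y - 8; no integer root y with |y| ≤ 4.
  x = 4: f_y(4, y) = -3*y**2 - 13; no integer root y with |y| ≤ 4.
Only singular point on the grid: (-1, -2).
Classify: substitute x = -1 + u, y = -2 + v and expand: f = -u**2*v - u**2 + u*v**2 - v**3 + v**2.
No constant or linear terms (consistent with a singular point). Quadratic part: -u**2 + v**2. Cubic part: -u**2*v + u*v**2 - v**3.
The quadratic part v**2 - u**2 = (v − u)(v + u) splits into two distinct linear factors, so there are two distinct tangent lines y − -2 = ±(x − -1) — this is a node (ordinary double point).
Classification: node.


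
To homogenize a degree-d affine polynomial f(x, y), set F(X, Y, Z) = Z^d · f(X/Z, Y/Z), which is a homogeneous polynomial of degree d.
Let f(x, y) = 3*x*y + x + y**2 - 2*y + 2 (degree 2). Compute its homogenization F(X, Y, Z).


F(X, Y, Z) = 3*X*Y + X*Z + Y**2 - 2*Y*Z + 2*Z**2

deg(f) = 2.
Substitute x = X/Z, y = Y/Z into f, then multiply by Z^2.
  monomial 3·x^1·y^1 ↦ 3·X^1·Y^1·Z^0.
  monomial 1·x^1·y^0 ↦ 1·X^1·Y^0·Z^1.
  monomial 1·x^0·y^2 ↦ 1·X^0·Y^2·Z^0.
  monomial -2·x^0·y^1 ↦ -2·X^0·Y^1·Z^1.
  monomial 2·x^0·y^0 ↦ 2·X^0·Y^0·Z^2.
Collecting: F(X, Y, Z) = 3*X*Y + X*Z + Y**2 - 2*Y*Z + 2*Z**2.


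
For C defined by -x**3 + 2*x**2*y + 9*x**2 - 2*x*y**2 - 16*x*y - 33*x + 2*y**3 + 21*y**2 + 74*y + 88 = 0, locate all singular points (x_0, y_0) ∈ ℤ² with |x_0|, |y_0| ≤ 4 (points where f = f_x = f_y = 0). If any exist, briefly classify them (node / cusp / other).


Singular points: {(1, -3)}; classification: cusp.

Compute partial derivatives:
  f_x = -3*x**2 + 4*x*y + 18*x - 2*y**2 - 16*y - 33.
  f_y = 2*x**2 - 4*x*y - 16*x + 6*y**2 + 42*y + 74.
Scan x_0 ∈ {−4, ..., 4}. For each x_0, f_y(x_0, y) is a polynomial in y; find its integer roots y ∈ {−4, ..., 4}, then test f_x and f at those candidates.
  x = -4: f_y(-4, y) = 6*y**2 + 58*y + 170; no integer root y with |y| ≤ 4.
  x = -3: f_y(-3, y) = 6*y**2 + 54*y + 140; no integer root y with |y| ≤ 4.
  x = -2: f_y(-2, y) = 6*y**2 + 50*y + 114; no integer root y with |y| ≤ 4.
  x = -1: f_y(-1, y) = 6*y**2 + 46*y + 92; no integer root y with |y| ≤ 4.
  x = 0: f_y(0, y) = 6*y**2 + 42*y + 74; no integer root y with |y| ≤ 4.
  x = 1: f_y(1, y) = 6*y**2 + 38*y + 60; vanishes at y ∈ {-3}. (1, -3): f_x = 0, f = 0 — SINGULAR.
  x = 2: f_y(2, y) = 6*y**2 + 34*y + 50; no integer root y with |y| ≤ 4.
  x = 3: f_y(3, y) = 6*y**2 + 30*y + 44; no integer root y with |y| ≤ 4.
  x = 4: f_y(4, y) = 6*y**2 + 26*y + 42; no integer root y with |y| ≤ 4.
Only singular point on the grid: (1, -3).
Classify: substitute x = 1 + u, y = -3 + v and expand: f = -u**3 + 2*u**2*v - 2*u*v**2 + 2*v**3 + v**2.
No constant or linear terms (consistent with a singular point). Quadratic part: v**2. Cubic part: -u**3 + 2*u**2*v - 2*u*v**2 + 2*v**3.
The quadratic part v**2 is a perfect square, so there is a single (double) tangent line v = 0, i.e. y = -3. Restricting the cubic part to that line (v = 0) leaves -u**3 ≠ 0, so f is not divisible by v and the branch is v² ≈ u**3 to lowest order — this is a cusp.
Classification: cusp.


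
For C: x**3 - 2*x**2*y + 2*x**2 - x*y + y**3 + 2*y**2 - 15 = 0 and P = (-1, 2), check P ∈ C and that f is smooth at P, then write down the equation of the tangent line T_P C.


Tangent line at P: 5*x + 19*y - 33 = 0.

Step 1: f(-1, 2) = 0, so P lies on C.
Step 2: partial derivatives
  f_x(x, y) = 3*x**2 - 4*x*y + 4*x - y, f_y(x, y) = -2*x**2 - x + 3*y**2 + 4*y.
  f_x(P) = 5, f_y(P) = 19 (gradient nonzero, so P is smooth).
Step 3: tangent line at P: 5·(x − -1) + 19·(y − 2) = 0.
Expanding: 5*x + 19*y - 33 = 0.


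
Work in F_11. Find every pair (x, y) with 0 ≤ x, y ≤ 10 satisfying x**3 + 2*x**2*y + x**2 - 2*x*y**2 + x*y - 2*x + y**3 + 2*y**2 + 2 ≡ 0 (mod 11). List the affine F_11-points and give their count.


Affine F_11-points: {(3, 2), (6, 0), (7, 2), (8, 4), (9, 8), (10, 7)}; count = 6.

For each of the 121 pairs (x, y) ∈ F_11², evaluate f(x, y) mod 11. Record the zeros.
  x = 0: [0↦2, 1↦5, 2↦7, 3↦3, 4↦10, 5↦1, 6↦4, 7↦3, 8↦4, 9↦2, 10↦3]  zeros at y ∈ ∅
  x = 1: [0↦2, 1↦6, 2↦5, 3↦5, 4↦1, 5↦10, 6↦5, 7↦3, 8↦10, 9↦10, 10↦9]  zeros at y ∈ ∅
  x = 2: [0↦10, 1↦8, 2↦8, 3↦5, 4↦5, 5↦3, 6↦5, 7↦6, 8↦1, 9↦7, 10↦8]  zeros at y ∈ ∅
  x = 3: [0↦10, 1↦6, 2↦0, 3↦9, 4↦6, 5↦8, 6↦10, 7↦7, 8↦5, 9↦10, 10↦6]  zeros at y ∈ {2}
  x = 4: [0↦8, 1↦6, 2↦9, 3↦1, 4↦10, 5↦9, 6↦4, 7↦1, 8↦6, 9↦3, 10↦9]  zeros at y ∈ ∅
  x = 5: [0↦10, 1↦3, 2↦8, 3↦9, 4↦1, 5↦1, 6↦4, 7↦5, 8↦10, 9↦3, 10↦1]  zeros at y ∈ ∅
  x = 6: [0↦0, 1↦3, 2↦3, 3↦6, 4↦7, 5↦1, 6↦5, 7↦3, 8↦1, 9↦5, 10↦10]  zeros at y ∈ {0}
  x = 7: [0↦6, 1↦1, 2↦0, 3↦9, 4↦1, 5↦4, 6↦2, 7↦1, 8↦7, 9↦4, 10↦9]  zeros at y ∈ {2}
  x = 8: [0↦1, 1↦3, 2↦5, 3↦2, 4↦0, 5↦5, 6↦1, 7↦5, 8↦1, 9↦6, 10↦4]  zeros at y ∈ {4}
  x = 9: [0↦2, 1↦4, 2↦2, 3↦2, 4↦10, 5↦10, 6↦8, 7↦10, 8↦0, 9↦6, 10↦1]  zeros at y ∈ {8}
  x = 10: [0↦4, 1↦10, 2↦8, 3↦4, 4↦4, 5↦3, 6↦7, 7↦0, 8↦10, 9↦10, 10↦6]  zeros at y ∈ {7}
Collecting zeros: affine points = {(3, 2), (6, 0), (7, 2), (8, 4), (9, 8), (10, 7)}.
Total count |C(F_11)_aff| = 6.


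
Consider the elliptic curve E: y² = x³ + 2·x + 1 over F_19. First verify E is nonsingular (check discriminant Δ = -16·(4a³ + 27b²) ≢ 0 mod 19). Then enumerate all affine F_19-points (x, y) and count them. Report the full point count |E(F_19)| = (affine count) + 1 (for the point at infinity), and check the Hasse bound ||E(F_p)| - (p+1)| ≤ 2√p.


Affine points = {(0, 1), (0, 18), (1, 2), (1, 17), (4, 4), (4, 15), (6, 1), (6, 18), (7, 4), (7, 15), (8, 4), (8, 15), (9, 8), (9, 11), (11, 9), (11, 10), (12, 9), (12, 10), (13, 1), (13, 18), (15, 9), (15, 10), (16, 5), (16, 14), (18, 6), (18, 13)}; affine count = 26; |E(F_19)| = 27.

Discriminant check: Δ ∝ 4a³ + 27b² = 4·2³ + 27·1² = 4·8 + 27·1 ≡ 2 (mod 19). Nonzero ⇒ E is nonsingular.
For each x ∈ F_19, compute rhs = x³ + 2·x + 1 mod 19, then count y ∈ F_19 with y² ≡ rhs.
  x = 0: rhs = 1, matching y values: 1, 18 (2 points).
  x = 1: rhs = 4, matching y values: 2, 17 (2 points).
  x = 2: rhs = 13, matching y values: none (0 points).
  x = 3: rhs = 15, matching y values: none (0 points).
  x = 4: rhs = 16, matching y values: 4, 15 (2 points).
  x = 5: rhs = 3, matching y values: none (0 points).
  x = 6: rhs = 1, matching y values: 1, 18 (2 points).
  x = 7: rhs = 16, matching y values: 4, 15 (2 points).
  x = 8: rhs = 16, matching y values: 4, 15 (2 points).
  x = 9: rhs = 7, matching y values: 8, 11 (2 points).
  x = 10: rhs = 14, matching y values: none (0 points).
  x = 11: rhs = 5, matching y values: 9, 10 (2 points).
  x = 12: rhs = 5, matching y values: 9, 10 (2 points).
  x = 13: rhs = 1, matching y values: 1, 18 (2 points).
  x = 14: rhs = 18, matching y values: none (0 points).
  x = 15: rhs = 5, matching y values: 9, 10 (2 points).
  x = 16: rhs = 6, matching y values: 5, 14 (2 points).
  x = 17: rhs = 8, matching y values: none (0 points).
  x = 18: rhs = 17, matching y values: 6, 13 (2 points).
Total affine count: 26.
Full point count |E(F_19)| = 26 + 1 = 27.
Hasse bound: |27 − (19+1)| = |7| = 7 ≤ 2√19 ≈ 8.7178 ✓.


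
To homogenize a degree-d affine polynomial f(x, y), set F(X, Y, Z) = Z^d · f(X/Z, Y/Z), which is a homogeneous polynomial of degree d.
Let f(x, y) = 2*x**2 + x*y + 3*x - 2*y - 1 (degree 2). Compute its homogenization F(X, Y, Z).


F(X, Y, Z) = 2*X**2 + X*Y + 3*X*Z - 2*Y*Z - Z**2

deg(f) = 2.
Substitute x = X/Z, y = Y/Z into f, then multiply by Z^2.
  monomial 2·x^2·y^0 ↦ 2·X^2·Y^0·Z^0.
  monomial 1·x^1·y^1 ↦ 1·X^1·Y^1·Z^0.
  monomial 3·x^1·y^0 ↦ 3·X^1·Y^0·Z^1.
  monomial -2·x^0·y^1 ↦ -2·X^0·Y^1·Z^1.
  monomial -1·x^0·y^0 ↦ -1·X^0·Y^0·Z^2.
Collecting: F(X, Y, Z) = 2*X**2 + X*Y + 3*X*Z - 2*Y*Z - Z**2.


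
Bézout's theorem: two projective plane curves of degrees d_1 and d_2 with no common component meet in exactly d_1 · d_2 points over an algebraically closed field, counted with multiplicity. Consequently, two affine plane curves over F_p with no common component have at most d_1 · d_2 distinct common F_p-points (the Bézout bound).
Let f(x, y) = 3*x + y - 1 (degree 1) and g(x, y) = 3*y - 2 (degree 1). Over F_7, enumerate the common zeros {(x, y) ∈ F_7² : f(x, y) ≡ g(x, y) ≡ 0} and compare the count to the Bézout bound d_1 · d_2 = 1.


Common zeros: {(4, 3)}; count = 1; Bézout bound = 1.

deg(f) = 1, deg(g) = 1, so Bézout bound = 1.
Scan x ∈ F_7. For each x, list the y ∈ F_7 with f(x, y) ≡ 0 and those with g(x, y) ≡ 0 (mod 7); the common zeros in that column are the intersection.
  x = 0: f ≡ 0 at y ∈ {1}; g ≡ 0 at y ∈ {3}; common: ∅.
  x = 1: f ≡ 0 at y ∈ {5}; g ≡ 0 at y ∈ {3}; common: ∅.
  x = 2: f ≡ 0 at y ∈ {2}; g ≡ 0 at y ∈ {3}; common: ∅.
  x = 3: f ≡ 0 at y ∈ {6}; g ≡ 0 at y ∈ {3}; common: ∅.
  x = 4: f ≡ 0 at y ∈ {3}; g ≡ 0 at y ∈ {3}; common: {3}.
  x = 5: f ≡ 0 at y ∈ {0}; g ≡ 0 at y ∈ {3}; common: ∅.
  x = 6: f ≡ 0 at y ∈ {4}; g ≡ 0 at y ∈ {3}; common: ∅.
Collecting: common zeros = {(4, 3)}, so the count is 1.
Comparison with the Bézout bound: 1 ≤ 1 = deg(f)·deg(g), as expected for curves with no common component (the bound is attained).


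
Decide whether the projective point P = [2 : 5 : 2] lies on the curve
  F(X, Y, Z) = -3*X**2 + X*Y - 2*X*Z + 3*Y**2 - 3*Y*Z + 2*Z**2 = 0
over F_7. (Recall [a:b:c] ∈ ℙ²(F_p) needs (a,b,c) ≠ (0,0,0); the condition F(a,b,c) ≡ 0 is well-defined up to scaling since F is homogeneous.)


F(2,5,2) ≡ 1 (mod 7); P is NOT on the curve.

Evaluate F(2, 5, 2) term-by-term (mod 7).
  -3*X**2 ↦ -3·4·1·1 = -12
  X*Y ↦ 1·2·5·1 = 10
  -2*X*Z ↦ -2·2·1·2 = -8
  3*Y**2 ↦ 3·1·25·1 = 75
  -3*Y*Z ↦ -3·1·5·2 = -30
  2*Z**2 ↦ 2·1·1·4 = 8
Sum: F(2, 5, 2) = (-12) + (10) + (-8) + (75) + (-30) + (8) = 43.
Reducing mod 7: 43 ≡ 1 (mod 7).
Since F(a, b, c) ≡ 1 ≠ 0 (mod 7), P does NOT lie on the curve.


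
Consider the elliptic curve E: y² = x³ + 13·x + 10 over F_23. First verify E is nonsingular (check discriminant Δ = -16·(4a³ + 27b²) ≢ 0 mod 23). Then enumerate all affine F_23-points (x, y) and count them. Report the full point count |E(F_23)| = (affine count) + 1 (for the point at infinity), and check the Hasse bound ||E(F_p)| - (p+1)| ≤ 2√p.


Affine points = {(1, 1), (1, 22), (5, 4), (5, 19), (10, 6), (10, 17), (11, 9), (11, 14), (12, 10), (12, 13), (16, 6), (16, 17), (18, 2), (18, 21), (19, 3), (19, 20), (20, 6), (20, 17)}; affine count = 18; |E(F_23)| = 19.

Discriminant check: Δ ∝ 4a³ + 27b² = 4·13³ + 27·10² = 4·2197 + 27·100 ≡ 11 (mod 23). Nonzero ⇒ E is nonsingular.
For each x ∈ F_23, compute rhs = x³ + 13·x + 10 mod 23, then count y ∈ F_23 with y² ≡ rhs.
  x = 0: rhs = 10, matching y values: none (0 points).
  x = 1: rhs = 1, matching y values: 1, 22 (2 points).
  x = 2: rhs = 21, matching y values: none (0 points).
  x = 3: rhs = 7, matching y values: none (0 points).
  x = 4: rhs = 11, matching y values: none (0 points).
  x = 5: rhs = 16, matching y values: 4, 19 (2 points).
  x = 6: rhs = 5, matching y values: none (0 points).
  x = 7: rhs = 7, matching y values: none (0 points).
  x = 8: rhs = 5, matching y values: none (0 points).
  x = 9: rhs = 5, matching y values: none (0 points).
  x = 10: rhs = 13, matching y values: 6, 17 (2 points).
  x = 11: rhs = 12, matching y values: 9, 14 (2 points).
  x = 12: rhs = 8, matching y values: 10, 13 (2 points).
  x = 13: rhs = 7, matching y values: none (0 points).
  x = 14: rhs = 15, matching y values: none (0 points).
  x = 15: rhs = 15, matching y values: none (0 points).
  x = 16: rhs = 13, matching y values: 6, 17 (2 points).
  x = 17: rhs = 15, matching y values: none (0 points).
  x = 18: rhs = 4, matching y values: 2, 21 (2 points).
  x = 19: rhs = 9, matching y values: 3, 20 (2 points).
  x = 20: rhs = 13, matching y values: 6, 17 (2 points).
  x = 21: rhs = 22, matching y values: none (0 points).
  x = 22: rhs = 19, matching y values: none (0 points).
Total affine count: 18.
Full point count |E(F_23)| = 18 + 1 = 19.
Hasse bound: |19 − (23+1)| = |-5| = 5 ≤ 2√23 ≈ 9.5917 ✓.


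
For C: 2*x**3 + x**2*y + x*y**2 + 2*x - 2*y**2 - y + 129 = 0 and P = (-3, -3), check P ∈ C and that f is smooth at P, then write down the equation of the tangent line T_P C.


Tangent line at P: 83*x + 38*y + 363 = 0.

Step 1: f(-3, -3) = 0, so P lies on C.
Step 2: partial derivatives
  f_x(x, y) = 6*x**2 + 2*x*y + y**2 + 2, f_y(x, y) = x**2 + 2*x*y - 4*y - 1.
  f_x(P) = 83, f_y(P) = 38 (gradient nonzero, so P is smooth).
Step 3: tangent line at P: 83·(x − -3) + 38·(y − -3) = 0.
Expanding: 83*x + 38*y + 363 = 0.


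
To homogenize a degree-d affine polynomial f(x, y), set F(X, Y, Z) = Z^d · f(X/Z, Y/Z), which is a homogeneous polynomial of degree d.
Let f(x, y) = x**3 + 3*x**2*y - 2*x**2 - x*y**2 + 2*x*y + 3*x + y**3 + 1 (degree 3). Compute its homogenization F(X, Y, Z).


F(X, Y, Z) = X**3 + 3*X**2*Y - 2*X**2*Z - X*Y**2 + 2*X*Y*Z + 3*X*Z**2 + Y**3 + Z**3

deg(f) = 3.
Substitute x = X/Z, y = Y/Z into f, then multiply by Z^3.
  monomial 1·x^3·y^0 ↦ 1·X^3·Y^0·Z^0.
  monomial 3·x^2·y^1 ↦ 3·X^2·Y^1·Z^0.
  monomial -2·x^2·y^0 ↦ -2·X^2·Y^0·Z^1.
  monomial -1·x^1·y^2 ↦ -1·X^1·Y^2·Z^0.
  monomial 2·x^1·y^1 ↦ 2·X^1·Y^1·Z^1.
  monomial 3·x^1·y^0 ↦ 3·X^1·Y^0·Z^2.
  monomial 1·x^0·y^3 ↦ 1·X^0·Y^3·Z^0.
  monomial 1·x^0·y^0 ↦ 1·X^0·Y^0·Z^3.
Collecting: F(X, Y, Z) = X**3 + 3*X**2*Y - 2*X**2*Z - X*Y**2 + 2*X*Y*Z + 3*X*Z**2 + Y**3 + Z**3.


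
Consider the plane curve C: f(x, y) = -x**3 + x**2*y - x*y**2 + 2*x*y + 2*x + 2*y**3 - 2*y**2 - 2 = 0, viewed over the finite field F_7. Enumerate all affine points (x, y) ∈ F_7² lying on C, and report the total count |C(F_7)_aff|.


Affine F_7-points: {(1, 3), (1, 4), (1, 5), (2, 1), (4, 3), (4, 4), (5, 3), (5, 5), (5, 6), (6, 2), (6, 4), (6, 5)}; count = 12.

For each of the 49 pairs (x, y) ∈ F_7², evaluate f(x, y) mod 7. Record the zeros.
  x = 0: [0↦5, 1↦5, 2↦6, 3↦6, 4↦3, 5↦2, 6↦1]  zeros at y ∈ ∅
  x = 1: [0↦6, 1↦1, 2↦2, 3↦0, 4↦0, 5↦0, 6↦5]  zeros at y ∈ {3, 4, 5}
  x = 2: [0↦1, 1↦0, 2↦3, 3↦1, 4↦6, 5↦2, 6↦1]  zeros at y ∈ {1}
  x = 3: [0↦5, 1↦3, 2↦3, 3↦3, 4↦1, 5↦2, 6↦4]  zeros at y ∈ ∅
  x = 4: [0↦5, 1↦4, 2↦3, 3↦0, 4↦0, 5↦1, 6↦1]  zeros at y ∈ {3, 4}
  x = 5: [0↦2, 1↦4, 2↦4, 3↦0, 4↦4, 5↦0, 6↦0]  zeros at y ∈ {3, 5, 6}
  x = 6: [0↦4, 1↦4, 2↦0, 3↦4, 4↦0, 5↦0, 6↦2]  zeros at y ∈ {2, 4, 5}
Collecting zeros: affine points = {(1, 3), (1, 4), (1, 5), (2, 1), (4, 3), (4, 4), (5, 3), (5, 5), (5, 6), (6, 2), (6, 4), (6, 5)}.
Total count |C(F_7)_aff| = 12.


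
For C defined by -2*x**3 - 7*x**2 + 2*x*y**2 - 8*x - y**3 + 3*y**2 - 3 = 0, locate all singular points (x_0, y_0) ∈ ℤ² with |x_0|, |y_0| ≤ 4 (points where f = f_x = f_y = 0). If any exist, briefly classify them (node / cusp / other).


Singular points: {(-1, 0)}; classification: node.

Compute partial derivatives:
  f_x = -6*x**2 - 14*x + 2*y**2 - 8.
  f_y = 4*x*y - 3*y**2 + 6*y.
Scan x_0 ∈ {−4, ..., 4}. For each x_0, f_y(x_0, y) is a polynomial in y; find its integer roots y ∈ {−4, ..., 4}, then test f_x and f at those candidates.
  x = -4: f_y(-4, y) = -3*y**2 - 10*y; vanishes at y ∈ {0}. (-4, 0): f_x = -48 ≠ 0.
  x = -3: f_y(-3, y) = -3*y**2 - 6*y; vanishes at y ∈ {-2, 0}. (-3, -2): f_x = -12 ≠ 0; (-3, 0): f_x = -20 ≠ 0.
  x = -2: f_y(-2, y) = -3*y**2 - 2*y; vanishes at y ∈ {0}. (-2, 0): f_x = -4 ≠ 0.
  x = -1: f_y(-1, y) = -3*y**2 + 2*y; vanishes at y ∈ {0}. (-1, 0): f_x = 0, f = 0 — SINGULAR.
  x = 0: f_y(0, y) = -3*y**2 + 6*y; vanishes at y ∈ {0, 2}. (0, 0): f_x = -8 ≠ 0; (0, 2): f_x = 0 but f = 1 ≠ 0.
  x = 1: f_y(1, y) = -3*y**2 + 10*y; vanishes at y ∈ {0}. (1, 0): f_x = -28 ≠ 0.
  x = 2: f_y(2, y) = -3*y**2 + 14*y; vanishes at y ∈ {0}. (2, 0): f_x = -60 ≠ 0.
  x = 3: f_y(3, y) = -3*y**2 + 18*y; vanishes at y ∈ {0}. (3, 0): f_x = -104 ≠ 0.
  x = 4: f_y(4, y) = -3*y**2 + 22*y; vanishes at y ∈ {0}. (4, 0): f_x = -160 ≠ 0.
Only singular point on the grid: (-1, 0).
Classify: substitute x = -1 + u, y = 0 + v and expand: f = -2*u**3 - u**2 + 2*u*v**2 - v**3 + v**2.
No constant or linear terms (consistent with a singular point). Quadratic part: -u**2 + v**2. Cubic part: -2*u**3 + 2*u*v**2 - v**3.
The quadratic part v**2 - u**2 = (v − u)(v + u) splits into two distinct linear factors, so there are two distinct tangent lines y − 0 = ±(x − -1) — this is a node (ordinary double point).
Classification: node.


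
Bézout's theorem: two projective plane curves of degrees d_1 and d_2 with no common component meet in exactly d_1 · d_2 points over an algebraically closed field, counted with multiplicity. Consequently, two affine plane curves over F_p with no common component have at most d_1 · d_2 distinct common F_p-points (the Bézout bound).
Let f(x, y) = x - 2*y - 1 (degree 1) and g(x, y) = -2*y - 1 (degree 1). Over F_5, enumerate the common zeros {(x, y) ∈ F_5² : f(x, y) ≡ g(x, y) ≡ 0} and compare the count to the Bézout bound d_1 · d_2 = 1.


Common zeros: {(0, 2)}; count = 1; Bézout bound = 1.

deg(f) = 1, deg(g) = 1, so Bézout bound = 1.
Scan x ∈ F_5. For each x, list the y ∈ F_5 with f(x, y) ≡ 0 and those with g(x, y) ≡ 0 (mod 5); the common zeros in that column are the intersection.
  x = 0: f ≡ 0 at y ∈ {2}; g ≡ 0 at y ∈ {2}; common: {2}.
  x = 1: f ≡ 0 at y ∈ {0}; g ≡ 0 at y ∈ {2}; common: ∅.
  x = 2: f ≡ 0 at y ∈ {3}; g ≡ 0 at y ∈ {2}; common: ∅.
  x = 3: f ≡ 0 at y ∈ {1}; g ≡ 0 at y ∈ {2}; common: ∅.
  x = 4: f ≡ 0 at y ∈ {4}; g ≡ 0 at y ∈ {2}; common: ∅.
Collecting: common zeros = {(0, 2)}, so the count is 1.
Comparison with the Bézout bound: 1 ≤ 1 = deg(f)·deg(g), as expected for curves with no common component (the bound is attained).


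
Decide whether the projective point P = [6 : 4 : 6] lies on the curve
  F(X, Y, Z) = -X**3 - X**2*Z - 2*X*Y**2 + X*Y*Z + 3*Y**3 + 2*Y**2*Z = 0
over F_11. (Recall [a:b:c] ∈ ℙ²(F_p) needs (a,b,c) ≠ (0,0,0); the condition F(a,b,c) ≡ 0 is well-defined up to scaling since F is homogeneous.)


F(6,4,6) ≡ 3 (mod 11); P is NOT on the curve.

Evaluate F(6, 4, 6) term-by-term (mod 11).
  -X**3 ↦ -1·216·1·1 = -216
  -X**2*Z ↦ -1·36·1·6 = -216
  -2*X*Y**2 ↦ -2·6·16·1 = -192
  X*Y*Z ↦ 1·6·4·6 = 144
  3*Y**3 ↦ 3·1·64·1 = 192
  2*Y**2*Z ↦ 2·1·16·6 = 192
Sum: F(6, 4, 6) = (-216) + (-216) + (-192) + (144) + (192) + (192) = -96.
Reducing mod 11: -96 ≡ 3 (mod 11).
Since F(a, b, c) ≡ 3 ≠ 0 (mod 11), P does NOT lie on the curve.


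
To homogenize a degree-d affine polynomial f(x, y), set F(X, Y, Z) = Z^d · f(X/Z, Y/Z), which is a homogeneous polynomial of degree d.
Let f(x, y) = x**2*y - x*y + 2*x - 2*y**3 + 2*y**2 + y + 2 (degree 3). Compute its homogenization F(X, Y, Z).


F(X, Y, Z) = X**2*Y - X*Y*Z + 2*X*Z**2 - 2*Y**3 + 2*Y**2*Z + Y*Z**2 + 2*Z**3

deg(f) = 3.
Substitute x = X/Z, y = Y/Z into f, then multiply by Z^3.
  monomial 1·x^2·y^1 ↦ 1·X^2·Y^1·Z^0.
  monomial -1·x^1·y^1 ↦ -1·X^1·Y^1·Z^1.
  monomial 2·x^1·y^0 ↦ 2·X^1·Y^0·Z^2.
  monomial -2·x^0·y^3 ↦ -2·X^0·Y^3·Z^0.
  monomial 2·x^0·y^2 ↦ 2·X^0·Y^2·Z^1.
  monomial 1·x^0·y^1 ↦ 1·X^0·Y^1·Z^2.
  monomial 2·x^0·y^0 ↦ 2·X^0·Y^0·Z^3.
Collecting: F(X, Y, Z) = X**2*Y - X*Y*Z + 2*X*Z**2 - 2*Y**3 + 2*Y**2*Z + Y*Z**2 + 2*Z**3.


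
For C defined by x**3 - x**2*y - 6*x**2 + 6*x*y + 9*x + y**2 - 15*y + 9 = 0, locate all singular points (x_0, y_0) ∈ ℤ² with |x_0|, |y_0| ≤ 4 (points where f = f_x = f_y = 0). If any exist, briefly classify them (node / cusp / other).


Singular points: {(3, 3)}; classification: cusp.

Compute partial derivatives:
  f_x = 3*x**2 - 2*x*y - 12*x + 6*y + 9.
  f_y = -x**2 + 6*x + 2*y - 15.
Scan x_0 ∈ {−4, ..., 4}. For each x_0, f_y(x_0, y) is a polynomial in y; find its integer roots y ∈ {−4, ..., 4}, then test f_x and f at those candidates.
  x = -4: f_y(-4, y) = 2*y - 55; no integer root y with |y| ≤ 4.
  x = -3: f_y(-3, y) = 2*y - 42; no integer root y with |y| ≤ 4.
  x = -2: f_y(-2, y) = 2*y - 31; no integer root y with |y| ≤ 4.
  x = -1: f_y(-1, y) = 2*y - 22; no integer root y with |y| ≤ 4.
  x = 0: f_y(0, y) = 2*y - 15; no integer root y with |y| ≤ 4.
  x = 1: f_y(1, y) = 2*y - 10; no integer root y with |y| ≤ 4.
  x = 2: f_y(2, y) = 2*y - 7; no integer root y with |y| ≤ 4.
  x = 3: f_y(3, y) = 2*y - 6; vanishes at y ∈ {3}. (3, 3): f_x = 0, f = 0 — SINGULAR.
  x = 4: f_y(4, y) = 2*y - 7; no integer root y with |y| ≤ 4.
Only singular point on the grid: (3, 3).
Classify: substitute x = 3 + u, y = 3 + v and expand: f = u**3 - u**2*v + v**2.
No constant or linear terms (consistent with a singular point). Quadratic part: v**2. Cubic part: u**3 - u**2*v.
The quadratic part v**2 is a perfect square, so there is a single (double) tangent line v = 0, i.e. y = 3. Restricting the cubic part to that line (v = 0) leaves u**3 ≠ 0, so f is not divisible by v and the branch is v² ≈ -u**3 to lowest order — this is a cusp.
Classification: cusp.


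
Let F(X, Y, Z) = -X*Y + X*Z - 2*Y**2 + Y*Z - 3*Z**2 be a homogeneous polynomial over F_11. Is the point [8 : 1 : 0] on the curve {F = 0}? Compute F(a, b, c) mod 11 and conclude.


F(8,1,0) ≡ 1 (mod 11); P is NOT on the curve.

Evaluate F(8, 1, 0) term-by-term (mod 11).
  -X*Y ↦ -1·8·1·1 = -8
  X*Z ↦ 1·8·1·0 = 0
  -2*Y**2 ↦ -2·1·1·1 = -2
  Y*Z ↦ 1·1·1·0 = 0
  -3*Z**2 ↦ -3·1·1·0 = 0
Sum: F(8, 1, 0) = (-8) + (0) + (-2) + (0) + (0) = -10.
Reducing mod 11: -10 ≡ 1 (mod 11).
Since F(a, b, c) ≡ 1 ≠ 0 (mod 11), P does NOT lie on the curve.


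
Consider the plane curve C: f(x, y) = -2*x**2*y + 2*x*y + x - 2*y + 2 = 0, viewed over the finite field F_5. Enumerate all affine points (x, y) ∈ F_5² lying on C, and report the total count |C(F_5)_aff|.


Affine F_5-points: {(0, 1), (1, 4), (2, 4), (3, 0), (4, 1)}; count = 5.

For each of the 25 pairs (x, y) ∈ F_5², evaluate f(x, y) mod 5. Record the zeros.
  x = 0: [0↦2, 1↦0, 2↦3, 3↦1, 4↦4]  zeros at y ∈ {1}
  x = 1: [0↦3, 1↦1, 2↦4, 3↦2, 4↦0]  zeros at y ∈ {4}
  x = 2: [0↦4, 1↦3, 2↦2, 3↦1, 4↦0]  zeros at y ∈ {4}
  x = 3: [0↦0, 1↦1, 2↦2, 3↦3, 4↦4]  zeros at y ∈ {0}
  x = 4: [0↦1, 1↦0, 2↦4, 3↦3, 4↦2]  zeros at y ∈ {1}
Collecting zeros: affine points = {(0, 1), (1, 4), (2, 4), (3, 0), (4, 1)}.
Total count |C(F_5)_aff| = 5.


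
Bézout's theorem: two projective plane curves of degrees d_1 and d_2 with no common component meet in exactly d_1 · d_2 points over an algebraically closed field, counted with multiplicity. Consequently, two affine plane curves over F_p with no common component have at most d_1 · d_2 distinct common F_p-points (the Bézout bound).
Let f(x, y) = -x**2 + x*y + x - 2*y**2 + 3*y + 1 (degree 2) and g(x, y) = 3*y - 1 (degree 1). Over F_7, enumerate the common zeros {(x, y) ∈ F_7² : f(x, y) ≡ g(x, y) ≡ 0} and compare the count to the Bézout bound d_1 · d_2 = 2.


Common zeros: ∅; count = 0; Bézout bound = 2.

deg(f) = 2, deg(g) = 1, so Bézout bound = 2.
Scan x ∈ F_7. For each x, list the y ∈ F_7 with f(x, y) ≡ 0 and those with g(x, y) ≡ 0 (mod 7); the common zeros in that column are the intersection.
  x = 0: f ≡ 0 at y ∈ ∅; g ≡ 0 at y ∈ {5}; common: ∅.
  x = 1: f ≡ 0 at y ∈ ∅; g ≡ 0 at y ∈ {5}; common: ∅.
  x = 2: f ≡ 0 at y ∈ ∅; g ≡ 0 at y ∈ {5}; common: ∅.
  x = 3: f ≡ 0 at y ∈ ∅; g ≡ 0 at y ∈ {5}; common: ∅.
  x = 4: f ≡ 0 at y ∈ ∅; g ≡ 0 at y ∈ {5}; common: ∅.
  x = 5: f ≡ 0 at y ∈ ∅; g ≡ 0 at y ∈ {5}; common: ∅.
  x = 6: f ≡ 0 at y ∈ ∅; g ≡ 0 at y ∈ {5}; common: ∅.
Collecting: common zeros = ∅, so the count is 0.
Comparison with the Bézout bound: 0 ≤ 2 = deg(f)·deg(g), as expected for curves with no common component (the affine F_7-count falls short of the bound because intersections may lie at infinity, over extension fields, or carry multiplicity).


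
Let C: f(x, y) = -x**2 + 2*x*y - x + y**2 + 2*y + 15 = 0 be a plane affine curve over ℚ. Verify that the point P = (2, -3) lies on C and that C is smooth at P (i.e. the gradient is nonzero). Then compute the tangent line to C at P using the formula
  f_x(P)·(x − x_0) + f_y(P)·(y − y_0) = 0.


Tangent line at P: 22 - 11*x = 0.

Step 1: f(2, -3) = 0, so P lies on C.
Step 2: partial derivatives
  f_x(x, y) = -2*x + 2*y - 1, f_y(x, y) = 2*x + 2*y + 2.
  f_x(P) = -11, f_y(P) = 0 (gradient nonzero, so P is smooth).
Step 3: tangent line at P: -11·(x − 2) + 0·(y − -3) = 0.
Expanding: 22 - 11*x = 0.


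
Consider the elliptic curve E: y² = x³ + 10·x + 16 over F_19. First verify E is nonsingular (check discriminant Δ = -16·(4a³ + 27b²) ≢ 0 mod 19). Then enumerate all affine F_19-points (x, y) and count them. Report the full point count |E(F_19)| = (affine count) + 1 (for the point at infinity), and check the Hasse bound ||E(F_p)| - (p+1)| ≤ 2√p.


Affine points = {(0, 4), (0, 15), (2, 5), (2, 14), (3, 4), (3, 15), (4, 5), (4, 14), (5, 1), (5, 18), (6, 8), (6, 11), (7, 7), (7, 12), (8, 0), (13, 5), (13, 14), (15, 8), (15, 11), (16, 4), (16, 15), (17, 8), (17, 11), (18, 9), (18, 10)}; affine count = 25; |E(F_19)| = 26.

Discriminant check: Δ ∝ 4a³ + 27b² = 4·10³ + 27·16² = 4·1000 + 27·256 ≡ 6 (mod 19). Nonzero ⇒ E is nonsingular.
For each x ∈ F_19, compute rhs = x³ + 10·x + 16 mod 19, then count y ∈ F_19 with y² ≡ rhs.
  x = 0: rhs = 16, matching y values: 4, 15 (2 points).
  x = 1: rhs = 8, matching y values: none (0 points).
  x = 2: rhs = 6, matching y values: 5, 14 (2 points).
  x = 3: rhs = 16, matching y values: 4, 15 (2 points).
  x = 4: rhs = 6, matching y values: 5, 14 (2 points).
  x = 5: rhs = 1, matching y values: 1, 18 (2 points).
  x = 6: rhs = 7, matching y values: 8, 11 (2 points).
  x = 7: rhs = 11, matching y values: 7, 12 (2 points).
  x = 8: rhs = 0, matching y values: 0 (1 points).
  x = 9: rhs = 18, matching y values: none (0 points).
  x = 10: rhs = 14, matching y values: none (0 points).
  x = 11: rhs = 13, matching y values: none (0 points).
  x = 12: rhs = 2, matching y values: none (0 points).
  x = 13: rhs = 6, matching y values: 5, 14 (2 points).
  x = 14: rhs = 12, matching y values: none (0 points).
  x = 15: rhs = 7, matching y values: 8, 11 (2 points).
  x = 16: rhs = 16, matching y values: 4, 15 (2 points).
  x = 17: rhs = 7, matching y values: 8, 11 (2 points).
  x = 18: rhs = 5, matching y values: 9, 10 (2 points).
Total affine count: 25.
Full point count |E(F_19)| = 25 + 1 = 26.
Hasse bound: |26 − (19+1)| = |6| = 6 ≤ 2√19 ≈ 8.7178 ✓.
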